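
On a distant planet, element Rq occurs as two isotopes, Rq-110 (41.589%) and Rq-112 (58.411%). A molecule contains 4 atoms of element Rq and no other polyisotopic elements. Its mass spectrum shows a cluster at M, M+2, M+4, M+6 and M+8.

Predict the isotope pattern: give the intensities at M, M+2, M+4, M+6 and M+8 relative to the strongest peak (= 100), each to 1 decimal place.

The 4 Rq atoms are independent, so intensities follow the terms of (0.41589 + 0.58411)^4.
P(M) = 0.41589^4 = 0.029917
P(M+2) = 4 × 0.41589^3 × 0.58411^1 = 0.168070
P(M+4) = 6 × 0.41589^2 × 0.58411^2 = 0.354077
P(M+6) = 4 × 0.41589^1 × 0.58411^3 = 0.331530
P(M+8) = 0.58411^4 = 0.116407
The M+4 peak is largest (0.354077); scaling to 100 gives 8.4 : 47.5 : 100.0 : 93.6 : 32.9.

8.4 : 47.5 : 100.0 : 93.6 : 32.9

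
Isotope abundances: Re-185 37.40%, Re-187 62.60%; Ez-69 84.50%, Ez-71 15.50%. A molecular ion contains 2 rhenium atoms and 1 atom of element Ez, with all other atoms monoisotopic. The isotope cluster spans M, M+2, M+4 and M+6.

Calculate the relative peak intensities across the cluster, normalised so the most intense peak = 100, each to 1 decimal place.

Rhenium pattern (n=2): 0.139876 : 0.468248 : 0.391876
Element Ez pattern (n=1): 0.8450 : 0.1550
Convolve the two distributions (both contribute in 2-u steps):
  M: 0.139876×0.8450 = 0.118195
  M+2: 0.139876×0.1550 + 0.468248×0.8450 = 0.417350
  M+4: 0.468248×0.1550 + 0.391876×0.8450 = 0.403714
  M+6: 0.391876×0.1550 = 0.060741
Scale to base peak (0.417350) = 100: 28.3 : 100.0 : 96.7 : 14.6

28.3 : 100.0 : 96.7 : 14.6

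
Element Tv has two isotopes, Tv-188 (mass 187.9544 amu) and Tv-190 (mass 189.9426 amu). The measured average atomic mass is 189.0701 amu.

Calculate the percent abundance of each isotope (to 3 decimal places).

With x = fraction of Tv-188 (so Tv-190 is 1 − x):
187.9544·x + 189.9426·(1 − x) = 189.0701
(187.9544 − 189.9426)·x = 189.0701 − 189.9426
x = -0.8725 / -1.9882 = 0.43884 → 43.884% Tv-188, 56.116% Tv-190.

Tv-188: 43.884%, Tv-190: 56.116%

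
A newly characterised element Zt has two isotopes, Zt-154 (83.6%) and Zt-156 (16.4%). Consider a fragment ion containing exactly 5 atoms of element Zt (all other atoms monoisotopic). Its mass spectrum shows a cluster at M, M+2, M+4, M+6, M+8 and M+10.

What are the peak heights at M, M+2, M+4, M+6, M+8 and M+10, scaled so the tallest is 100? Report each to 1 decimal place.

Expanding (0.836 + 0.164)^5:
P(M) = 0.836^5 = 0.408349
P(M+2) = 5 × 0.836^4 × 0.164^1 = 0.400534
P(M+4) = 10 × 0.836^3 × 0.164^2 = 0.157147
P(M+6) = 10 × 0.836^2 × 0.164^3 = 0.030828
P(M+8) = 5 × 0.836^1 × 0.164^4 = 0.003024
P(M+10) = 0.164^5 = 0.000119
The M peak is largest (0.408349); scaling to 100 gives 100.0 : 98.1 : 38.5 : 7.5 : 0.7 : 0.0.

100.0 : 98.1 : 38.5 : 7.5 : 0.7 : 0.0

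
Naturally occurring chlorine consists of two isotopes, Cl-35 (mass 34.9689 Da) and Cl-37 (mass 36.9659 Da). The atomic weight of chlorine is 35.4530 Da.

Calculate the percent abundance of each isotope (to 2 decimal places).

Let x be the fractional abundance of Cl-35; then Cl-37 has abundance 1 − x.
34.9689·x + 36.9659·(1 − x) = 35.4530
(34.9689 − 36.9659)·x = 35.4530 − 36.9659
x = -1.5129 / -1.9970 = 0.75759 → 75.76% Cl-35, 24.24% Cl-37.

Cl-35: 75.76%, Cl-37: 24.24%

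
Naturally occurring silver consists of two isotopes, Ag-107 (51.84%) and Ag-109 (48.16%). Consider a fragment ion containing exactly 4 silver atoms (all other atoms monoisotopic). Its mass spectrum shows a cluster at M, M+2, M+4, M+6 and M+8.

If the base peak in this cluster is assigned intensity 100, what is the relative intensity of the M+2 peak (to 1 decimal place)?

Term probabilities: M 0.0722, M+2 0.2684, M+4 0.3740, M+6 0.2316, M+8 0.0538. Base peak = M+4.
P(M+4) = C(4,2) × 0.5184^2 × 0.4816^2 = 6 × 0.26873856 × 0.23193856 = 0.373985 (base)
P(M+2) = C(4,1) × 0.5184^3 × 0.4816^1 = 4 × 0.13931407 × 0.4816 = 0.268375
Relative intensity = 0.268375 / 0.373985 × 100 = 71.8

71.8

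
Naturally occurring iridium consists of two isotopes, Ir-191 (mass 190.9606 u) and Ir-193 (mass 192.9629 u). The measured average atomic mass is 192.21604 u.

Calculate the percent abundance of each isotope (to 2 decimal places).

With x = fraction of Ir-191 (so Ir-193 is 1 − x):
190.9606·x + 192.9629·(1 − x) = 192.21604
(190.9606 − 192.9629)·x = 192.21604 − 192.9629
x = -0.74686 / -2.0023 = 0.37300 → 37.30% Ir-191, 62.70% Ir-193.

Ir-191: 37.30%, Ir-193: 62.70%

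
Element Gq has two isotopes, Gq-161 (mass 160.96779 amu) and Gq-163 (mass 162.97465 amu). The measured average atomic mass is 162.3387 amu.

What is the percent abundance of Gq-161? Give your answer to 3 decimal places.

Let x be the fractional abundance of Gq-161; then Gq-163 has abundance 1 − x.
160.96779·x + 162.97465·(1 − x) = 162.3387
(160.96779 − 162.97465)·x = 162.3387 − 162.97465
x = -0.63595 / -2.00686 = 0.31689 → 31.689% Gq-161, 68.311% Gq-163.

31.689%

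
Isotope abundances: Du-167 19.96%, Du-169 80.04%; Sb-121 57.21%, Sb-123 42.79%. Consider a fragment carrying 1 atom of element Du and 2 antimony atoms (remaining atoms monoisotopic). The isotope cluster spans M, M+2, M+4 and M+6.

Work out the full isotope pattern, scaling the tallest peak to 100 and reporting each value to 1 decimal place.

Element Du pattern (n=1): 0.1996 : 0.8004
Antimony pattern (n=2): 0.32729841 : 0.48960318 : 0.18309841
Convolve the two distributions (both contribute in 2-u steps):
  M: 0.1996×0.32729841 = 0.065329
  M+2: 0.1996×0.48960318 + 0.8004×0.32729841 = 0.359694
  M+4: 0.1996×0.18309841 + 0.8004×0.48960318 = 0.428425
  M+6: 0.8004×0.18309841 = 0.146552
Scale to base peak (0.428425) = 100: 15.2 : 84.0 : 100.0 : 34.2

15.2 : 84.0 : 100.0 : 34.2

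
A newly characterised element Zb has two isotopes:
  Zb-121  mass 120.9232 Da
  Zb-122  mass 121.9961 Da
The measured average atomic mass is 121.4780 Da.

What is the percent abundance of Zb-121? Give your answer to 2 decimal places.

48.29%

Let x be the fractional abundance of Zb-121; then Zb-122 has abundance 1 − x.
120.9232·x + 121.9961·(1 − x) = 121.4780
(120.9232 − 121.9961)·x = 121.4780 − 121.9961
x = -0.5181 / -1.0729 = 0.48290 → 48.29% Zb-121, 51.71% Zb-122.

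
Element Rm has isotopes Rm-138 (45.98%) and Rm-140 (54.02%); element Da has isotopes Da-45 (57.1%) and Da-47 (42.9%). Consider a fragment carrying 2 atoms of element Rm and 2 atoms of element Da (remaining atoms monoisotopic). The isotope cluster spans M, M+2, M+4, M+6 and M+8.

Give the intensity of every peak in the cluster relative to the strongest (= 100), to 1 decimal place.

Element Rm pattern (n=2): 0.21141604 : 0.49676792 : 0.29181604
Element Da pattern (n=2): 0.326041 : 0.489918 : 0.184041
Convolve the two distributions (both contribute in 2-u steps):
  M: 0.21141604×0.326041 = 0.068930
  M+2: 0.21141604×0.489918 + 0.49676792×0.326041 = 0.265543
  M+4: 0.21141604×0.184041 + 0.49676792×0.489918 + 0.29181604×0.326041 = 0.377429
  M+6: 0.49676792×0.184041 + 0.29181604×0.489918 = 0.234392
  M+8: 0.29181604×0.184041 = 0.053706
Scale to base peak (0.377429) = 100: 18.3 : 70.4 : 100.0 : 62.1 : 14.2

18.3 : 70.4 : 100.0 : 62.1 : 14.2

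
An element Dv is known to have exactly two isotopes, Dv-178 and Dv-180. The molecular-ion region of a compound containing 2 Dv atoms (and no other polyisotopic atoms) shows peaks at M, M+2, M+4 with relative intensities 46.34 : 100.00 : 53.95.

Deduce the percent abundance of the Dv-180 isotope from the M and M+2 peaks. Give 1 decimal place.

If p is the fraction of Dv that is Dv-178, then I(M+2)/I(M) = [C(2,1)·p^1·(1−p)] / p^2 = 2·(1−p)/p = 100.00/46.34 = 2.1580
(1−p)/p = 2.1580/2 = 1.0790  ⇒  p = 1/(1 + 1.0790) = 0.4810
Dv-178: 48.1%, Dv-180: 51.9%.

51.9%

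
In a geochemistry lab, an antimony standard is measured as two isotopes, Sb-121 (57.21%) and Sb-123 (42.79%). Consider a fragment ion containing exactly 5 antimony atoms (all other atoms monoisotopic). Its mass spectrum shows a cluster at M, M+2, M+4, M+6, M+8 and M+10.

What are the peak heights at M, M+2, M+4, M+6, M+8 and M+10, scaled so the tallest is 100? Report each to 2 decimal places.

17.88 : 66.85 : 100.00 : 74.79 : 27.97 : 4.18

The 5 Sb atoms are independent, so intensities follow the terms of (0.5721 + 0.4279)^5.
P(M) = 0.5721^5 = 0.061286
P(M+2) = 5 × 0.5721^4 × 0.4279^1 = 0.229192
P(M+4) = 10 × 0.5721^3 × 0.4279^2 = 0.342847
P(M+6) = 10 × 0.5721^2 × 0.4279^3 = 0.256431
P(M+8) = 5 × 0.5721^1 × 0.4279^4 = 0.095898
P(M+10) = 0.4279^5 = 0.014345
The M+4 peak is largest (0.342847); scaling to 100 gives 17.88 : 66.85 : 100.00 : 74.79 : 27.97 : 4.18.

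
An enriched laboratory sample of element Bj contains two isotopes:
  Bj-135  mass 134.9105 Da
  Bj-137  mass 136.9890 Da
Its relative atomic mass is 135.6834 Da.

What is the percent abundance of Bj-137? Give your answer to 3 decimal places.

37.185%

With x = fraction of Bj-135 (so Bj-137 is 1 − x):
134.9105·x + 136.9890·(1 − x) = 135.6834
(134.9105 − 136.9890)·x = 135.6834 − 136.9890
x = -1.3056 / -2.0785 = 0.62815 → 62.815% Bj-135, 37.185% Bj-137.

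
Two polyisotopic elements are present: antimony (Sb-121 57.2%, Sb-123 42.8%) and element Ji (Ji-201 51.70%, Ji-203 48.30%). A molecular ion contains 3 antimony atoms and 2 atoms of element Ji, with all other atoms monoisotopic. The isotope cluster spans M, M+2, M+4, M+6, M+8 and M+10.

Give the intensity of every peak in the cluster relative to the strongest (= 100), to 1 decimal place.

14.8 : 61.0 : 100.0 : 81.8 : 33.3 : 5.4

Antimony pattern (n=3): 0.18714925 : 0.42010426 : 0.31434374 : 0.07840275
Element Ji pattern (n=2): 0.267289 : 0.499422 : 0.233289
Convolve the two distributions (both contribute in 2-u steps):
  M: 0.18714925×0.267289 = 0.050023
  M+2: 0.18714925×0.499422 + 0.42010426×0.267289 = 0.205756
  M+4: 0.18714925×0.233289 + 0.42010426×0.499422 + 0.31434374×0.267289 = 0.337490
  M+6: 0.42010426×0.233289 + 0.31434374×0.499422 + 0.07840275×0.267289 = 0.275952
  M+8: 0.31434374×0.233289 + 0.07840275×0.499422 = 0.112489
  M+10: 0.07840275×0.233289 = 0.018290
Scale to base peak (0.337490) = 100: 14.8 : 61.0 : 100.0 : 81.8 : 33.3 : 5.4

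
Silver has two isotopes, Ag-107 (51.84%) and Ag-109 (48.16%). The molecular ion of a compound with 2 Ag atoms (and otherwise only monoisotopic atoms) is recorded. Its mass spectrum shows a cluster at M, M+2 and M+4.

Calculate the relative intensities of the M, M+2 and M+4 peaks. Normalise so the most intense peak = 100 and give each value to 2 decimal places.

53.82 : 100.00 : 46.45

Each Ag atom is independently Ag-107 (p = 0.5184) or Ag-109 (q = 0.4816); the cluster is the binomial expansion (p + q)^2.
P(M) = 0.5184^2 = 0.268739
P(M+2) = 2 × 0.5184^1 × 0.4816^1 = 0.499323
P(M+4) = 0.4816^2 = 0.231939
The M+2 peak is largest (0.499323); scaling to 100 gives 53.82 : 100.00 : 46.45.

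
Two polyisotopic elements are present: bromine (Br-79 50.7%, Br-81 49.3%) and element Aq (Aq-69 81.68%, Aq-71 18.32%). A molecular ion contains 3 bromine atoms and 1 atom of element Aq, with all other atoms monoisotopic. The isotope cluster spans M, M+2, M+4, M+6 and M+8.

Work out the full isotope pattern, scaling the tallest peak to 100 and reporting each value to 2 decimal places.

Bromine pattern (n=3): 0.13032384 : 0.38017547 : 0.36967753 : 0.11982316
Element Aq pattern (n=1): 0.8168 : 0.1832
Convolve the two distributions (both contribute in 2-u steps):
  M: 0.13032384×0.8168 = 0.106449
  M+2: 0.13032384×0.1832 + 0.38017547×0.8168 = 0.334403
  M+4: 0.38017547×0.1832 + 0.36967753×0.8168 = 0.371601
  M+6: 0.36967753×0.1832 + 0.11982316×0.8168 = 0.165596
  M+8: 0.11982316×0.1832 = 0.021952
Scale to base peak (0.371601) = 100: 28.65 : 89.99 : 100.00 : 44.56 : 5.91

28.65 : 89.99 : 100.00 : 44.56 : 5.91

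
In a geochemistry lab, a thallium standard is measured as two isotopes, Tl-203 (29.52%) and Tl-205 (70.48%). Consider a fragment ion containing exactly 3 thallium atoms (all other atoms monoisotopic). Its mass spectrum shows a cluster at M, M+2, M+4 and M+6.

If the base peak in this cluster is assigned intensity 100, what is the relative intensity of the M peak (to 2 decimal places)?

Binomial terms of (0.2952 + 0.7048)^3: M 0.0257, M+2 0.1843, M+4 0.4399, M+6 0.3501 → M+4 is the base peak.
P(M+4) = C(3,2) × 0.2952^1 × 0.7048^2 = 3 × 0.2952 × 0.49674304 = 0.439916 (base)
P(M) = C(3,0) × 0.2952^3 × 0.7048^0 = 1 × 0.02572463 × 1.0000 = 0.025725
Relative intensity = 0.025725 / 0.439916 × 100 = 5.85

5.85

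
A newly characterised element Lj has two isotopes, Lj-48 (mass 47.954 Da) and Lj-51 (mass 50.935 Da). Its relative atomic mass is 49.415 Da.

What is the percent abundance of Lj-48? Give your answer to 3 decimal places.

Writing the weighted mean with unknown fraction x of Lj-48:
47.954·x + 50.935·(1 − x) = 49.415
(47.954 − 50.935)·x = 49.415 − 50.935
x = -1.520 / -2.981 = 0.50990 → 50.990% Lj-48, 49.010% Lj-51.

50.990%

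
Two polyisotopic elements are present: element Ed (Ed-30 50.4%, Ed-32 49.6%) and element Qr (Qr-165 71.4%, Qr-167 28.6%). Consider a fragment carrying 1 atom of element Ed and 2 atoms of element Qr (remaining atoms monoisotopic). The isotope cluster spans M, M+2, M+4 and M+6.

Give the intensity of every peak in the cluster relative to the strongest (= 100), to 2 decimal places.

56.01 : 100.00 : 53.15 : 8.84

Element Ed pattern (n=1): 0.5040 : 0.4960
Element Qr pattern (n=2): 0.509796 : 0.408408 : 0.081796
Convolve the two distributions (both contribute in 2-u steps):
  M: 0.5040×0.509796 = 0.256937
  M+2: 0.5040×0.408408 + 0.4960×0.509796 = 0.458696
  M+4: 0.5040×0.081796 + 0.4960×0.408408 = 0.243796
  M+6: 0.4960×0.081796 = 0.040571
Scale to base peak (0.458696) = 100: 56.01 : 100.00 : 53.15 : 8.84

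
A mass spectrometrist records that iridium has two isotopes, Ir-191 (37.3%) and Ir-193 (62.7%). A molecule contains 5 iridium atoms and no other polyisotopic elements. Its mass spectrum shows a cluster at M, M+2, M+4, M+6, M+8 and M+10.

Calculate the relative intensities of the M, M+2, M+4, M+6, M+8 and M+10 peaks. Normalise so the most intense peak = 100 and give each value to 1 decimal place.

2.1 : 17.7 : 59.5 : 100.0 : 84.0 : 28.3

The 5 Ir atoms are independent, so intensities follow the terms of (0.373 + 0.627)^5.
P(M) = 0.373^5 = 0.007220
P(M+2) = 5 × 0.373^4 × 0.627^1 = 0.060684
P(M+4) = 10 × 0.373^3 × 0.627^2 = 0.204015
P(M+6) = 10 × 0.373^2 × 0.627^3 = 0.342942
P(M+8) = 5 × 0.373^1 × 0.627^4 = 0.288237
P(M+10) = 0.627^5 = 0.096903
The M+6 peak is largest (0.342942); scaling to 100 gives 2.1 : 17.7 : 59.5 : 100.0 : 84.0 : 28.3.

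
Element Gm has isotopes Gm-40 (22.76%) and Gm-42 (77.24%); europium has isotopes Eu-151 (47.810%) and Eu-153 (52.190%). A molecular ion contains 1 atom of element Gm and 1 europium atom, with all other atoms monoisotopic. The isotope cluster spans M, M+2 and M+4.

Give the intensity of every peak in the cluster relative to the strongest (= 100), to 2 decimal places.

Element Gm pattern (n=1): 0.2276 : 0.7724
Europium pattern (n=1): 0.4781 : 0.5219
Convolve the two distributions (both contribute in 2-u steps):
  M: 0.2276×0.4781 = 0.108816
  M+2: 0.2276×0.5219 + 0.7724×0.4781 = 0.488069
  M+4: 0.7724×0.5219 = 0.403116
Scale to base peak (0.488069) = 100: 22.30 : 100.00 : 82.59

22.30 : 100.00 : 82.59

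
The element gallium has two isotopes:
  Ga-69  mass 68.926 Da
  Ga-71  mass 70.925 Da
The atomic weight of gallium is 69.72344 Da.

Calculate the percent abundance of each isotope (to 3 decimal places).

Ga-69: 60.108%, Ga-71: 39.892%

With x = fraction of Ga-69 (so Ga-71 is 1 − x):
68.926·x + 70.925·(1 − x) = 69.72344
(68.926 − 70.925)·x = 69.72344 − 70.925
x = -1.20156 / -1.999 = 0.60108 → 60.108% Ga-69, 39.892% Ga-71.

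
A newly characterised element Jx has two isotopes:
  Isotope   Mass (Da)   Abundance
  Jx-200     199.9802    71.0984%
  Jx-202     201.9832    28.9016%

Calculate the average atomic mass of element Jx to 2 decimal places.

200.56 Da

Average mass = Σ (abundance × isotope mass) = 0.710984 × 199.9802 + 0.289016 × 201.9832
= 142.18272 + 58.37638 = 200.55910 Da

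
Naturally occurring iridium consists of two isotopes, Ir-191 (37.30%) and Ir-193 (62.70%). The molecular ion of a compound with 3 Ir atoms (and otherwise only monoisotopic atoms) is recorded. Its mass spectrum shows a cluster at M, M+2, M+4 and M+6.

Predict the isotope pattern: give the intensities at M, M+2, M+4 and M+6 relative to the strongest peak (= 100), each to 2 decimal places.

Expanding (0.3730 + 0.6270)^3:
P(M) = 0.3730^3 = 0.051895
P(M+2) = 3 × 0.3730^2 × 0.6270^1 = 0.261702
P(M+4) = 3 × 0.3730^1 × 0.6270^2 = 0.439911
P(M+6) = 0.6270^3 = 0.246492
The M+4 peak is largest (0.439911); scaling to 100 gives 11.80 : 59.49 : 100.00 : 56.03.

11.80 : 59.49 : 100.00 : 56.03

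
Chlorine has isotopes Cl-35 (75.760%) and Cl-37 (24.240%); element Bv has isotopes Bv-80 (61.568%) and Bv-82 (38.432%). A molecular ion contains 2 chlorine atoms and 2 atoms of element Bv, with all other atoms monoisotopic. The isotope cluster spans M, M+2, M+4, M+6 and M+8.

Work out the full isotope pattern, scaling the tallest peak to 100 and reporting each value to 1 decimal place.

53.0 : 100.0 : 68.4 : 20.0 : 2.1

Chlorine pattern (n=2): 0.57395776 : 0.36728448 : 0.05875776
Element Bv pattern (n=2): 0.37906186 : 0.47323628 : 0.14770186
Convolve the two distributions (both contribute in 2-u steps):
  M: 0.57395776×0.37906186 = 0.217565
  M+2: 0.57395776×0.47323628 + 0.36728448×0.37906186 = 0.410841
  M+4: 0.57395776×0.14770186 + 0.36728448×0.47323628 + 0.05875776×0.37906186 = 0.280860
  M+6: 0.36728448×0.14770186 + 0.05875776×0.47323628 = 0.082055
  M+8: 0.05875776×0.14770186 = 0.008679
Scale to base peak (0.410841) = 100: 53.0 : 100.0 : 68.4 : 20.0 : 2.1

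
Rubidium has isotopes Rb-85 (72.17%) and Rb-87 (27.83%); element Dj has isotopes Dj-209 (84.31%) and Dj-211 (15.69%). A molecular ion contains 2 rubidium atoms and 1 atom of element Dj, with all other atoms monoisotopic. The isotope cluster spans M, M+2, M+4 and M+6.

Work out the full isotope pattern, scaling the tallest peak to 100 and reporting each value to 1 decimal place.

Rubidium pattern (n=2): 0.52085089 : 0.40169822 : 0.07745089
Element Dj pattern (n=1): 0.8431 : 0.1569
Convolve the two distributions (both contribute in 2-u steps):
  M: 0.52085089×0.8431 = 0.439129
  M+2: 0.52085089×0.1569 + 0.40169822×0.8431 = 0.420393
  M+4: 0.40169822×0.1569 + 0.07745089×0.8431 = 0.128325
  M+6: 0.07745089×0.1569 = 0.012152
Scale to base peak (0.439129) = 100: 100.0 : 95.7 : 29.2 : 2.8

100.0 : 95.7 : 29.2 : 2.8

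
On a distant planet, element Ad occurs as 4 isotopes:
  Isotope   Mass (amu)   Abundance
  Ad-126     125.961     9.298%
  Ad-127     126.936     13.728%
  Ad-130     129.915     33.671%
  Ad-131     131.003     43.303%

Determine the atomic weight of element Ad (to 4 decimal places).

129.6095 amu

Average mass = Σ (abundance × isotope mass) = 0.09298 × 125.961 + 0.13728 × 126.936 + 0.33671 × 129.915 + 0.43303 × 131.003
= 11.71185 + 17.42577 + 43.74368 + 56.72823 = 129.60953 amu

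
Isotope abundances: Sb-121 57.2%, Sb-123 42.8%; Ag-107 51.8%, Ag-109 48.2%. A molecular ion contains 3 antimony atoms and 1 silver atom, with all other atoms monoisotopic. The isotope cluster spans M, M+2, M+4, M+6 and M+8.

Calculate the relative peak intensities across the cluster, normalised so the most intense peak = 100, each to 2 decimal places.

Antimony pattern (n=3): 0.18714925 : 0.42010426 : 0.31434374 : 0.07840275
Silver pattern (n=1): 0.5180 : 0.4820
Convolve the two distributions (both contribute in 2-u steps):
  M: 0.18714925×0.5180 = 0.096943
  M+2: 0.18714925×0.4820 + 0.42010426×0.5180 = 0.307820
  M+4: 0.42010426×0.4820 + 0.31434374×0.5180 = 0.365320
  M+6: 0.31434374×0.4820 + 0.07840275×0.5180 = 0.192126
  M+8: 0.07840275×0.4820 = 0.037790
Scale to base peak (0.365320) = 100: 26.54 : 84.26 : 100.00 : 52.59 : 10.34

26.54 : 84.26 : 100.00 : 52.59 : 10.34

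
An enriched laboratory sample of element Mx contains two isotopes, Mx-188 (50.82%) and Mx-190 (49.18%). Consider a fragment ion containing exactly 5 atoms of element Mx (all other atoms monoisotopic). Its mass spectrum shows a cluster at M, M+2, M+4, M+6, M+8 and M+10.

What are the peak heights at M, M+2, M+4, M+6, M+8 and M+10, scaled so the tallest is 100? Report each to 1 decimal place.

The 5 Mx atoms are independent, so intensities follow the terms of (0.5082 + 0.4918)^5.
P(M) = 0.5082^5 = 0.033898
P(M+2) = 5 × 0.5082^4 × 0.4918^1 = 0.164020
P(M+4) = 10 × 0.5082^3 × 0.4918^2 = 0.317454
P(M+6) = 10 × 0.5082^2 × 0.4918^3 = 0.307210
P(M+8) = 5 × 0.5082^1 × 0.4918^4 = 0.148648
P(M+10) = 0.4918^5 = 0.028770
The M+4 peak is largest (0.317454); scaling to 100 gives 10.7 : 51.7 : 100.0 : 96.8 : 46.8 : 9.1.

10.7 : 51.7 : 100.0 : 96.8 : 46.8 : 9.1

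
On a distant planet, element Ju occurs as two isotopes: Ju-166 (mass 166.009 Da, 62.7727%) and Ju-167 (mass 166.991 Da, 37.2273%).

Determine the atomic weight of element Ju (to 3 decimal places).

Average mass = Σ (abundance × isotope mass) = 0.627727 × 166.009 + 0.372273 × 166.991
= 104.2083 + 62.1662 = 166.3745 Da

166.375 Da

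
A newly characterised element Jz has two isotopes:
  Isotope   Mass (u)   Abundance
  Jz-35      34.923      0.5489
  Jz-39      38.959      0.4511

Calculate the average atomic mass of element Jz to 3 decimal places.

Average mass = Σ (abundance × isotope mass) = 0.5489 × 34.923 + 0.4511 × 38.959
= 19.1692 + 17.5744 = 36.7436 u

36.744 u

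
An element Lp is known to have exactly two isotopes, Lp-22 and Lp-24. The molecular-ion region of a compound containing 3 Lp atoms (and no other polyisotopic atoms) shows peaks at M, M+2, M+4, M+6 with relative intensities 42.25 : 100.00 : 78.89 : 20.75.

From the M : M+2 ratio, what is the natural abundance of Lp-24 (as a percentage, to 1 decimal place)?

If p is the fraction of Lp that is Lp-22, then I(M+2)/I(M) = [C(3,1)·p^2·(1−p)] / p^3 = 3·(1−p)/p = 100.00/42.25 = 2.3669
(1−p)/p = 2.3669/3 = 0.7890  ⇒  p = 1/(1 + 0.7890) = 0.5590
Lp-22: 55.9%, Lp-24: 44.1%.

44.1%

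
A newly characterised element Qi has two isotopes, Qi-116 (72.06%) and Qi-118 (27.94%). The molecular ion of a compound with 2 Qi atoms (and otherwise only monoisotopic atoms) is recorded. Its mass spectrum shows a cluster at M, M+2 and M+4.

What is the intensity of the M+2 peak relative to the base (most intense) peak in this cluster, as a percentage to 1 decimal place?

Binomial terms of (0.7206 + 0.2794)^2: M 0.5193, M+2 0.4027, M+4 0.0781 → M is the base peak.
P(M) = C(2,0) × 0.7206^2 × 0.2794^0 = 1 × 0.51926436 × 1.0000 = 0.519264 (base)
P(M+2) = C(2,1) × 0.7206^1 × 0.2794^1 = 2 × 0.7206 × 0.2794 = 0.402671
Relative intensity = 0.402671 / 0.519264 × 100 = 77.5

77.5%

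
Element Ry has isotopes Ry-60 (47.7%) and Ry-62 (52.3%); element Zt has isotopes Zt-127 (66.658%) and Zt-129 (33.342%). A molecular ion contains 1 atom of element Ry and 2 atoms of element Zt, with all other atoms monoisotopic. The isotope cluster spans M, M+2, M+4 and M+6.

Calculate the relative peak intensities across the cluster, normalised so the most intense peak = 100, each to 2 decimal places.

47.69 : 100.00 : 64.24 : 13.08

Element Ry pattern (n=1): 0.4770 : 0.5230
Element Zt pattern (n=2): 0.4443289 : 0.44450221 : 0.1111689
Convolve the two distributions (both contribute in 2-u steps):
  M: 0.4770×0.4443289 = 0.211945
  M+2: 0.4770×0.44450221 + 0.5230×0.4443289 = 0.444412
  M+4: 0.4770×0.1111689 + 0.5230×0.44450221 = 0.285502
  M+6: 0.5230×0.1111689 = 0.058141
Scale to base peak (0.444412) = 100: 47.69 : 100.00 : 64.24 : 13.08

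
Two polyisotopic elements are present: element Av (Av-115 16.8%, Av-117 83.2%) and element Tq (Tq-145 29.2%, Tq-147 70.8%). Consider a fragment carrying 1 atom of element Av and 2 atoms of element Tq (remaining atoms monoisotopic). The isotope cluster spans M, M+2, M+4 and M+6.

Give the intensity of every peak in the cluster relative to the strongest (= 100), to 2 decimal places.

Element Av pattern (n=1): 0.1680 : 0.8320
Element Tq pattern (n=2): 0.085264 : 0.413472 : 0.501264
Convolve the two distributions (both contribute in 2-u steps):
  M: 0.1680×0.085264 = 0.014324
  M+2: 0.1680×0.413472 + 0.8320×0.085264 = 0.140403
  M+4: 0.1680×0.501264 + 0.8320×0.413472 = 0.428221
  M+6: 0.8320×0.501264 = 0.417052
Scale to base peak (0.428221) = 100: 3.35 : 32.79 : 100.00 : 97.39

3.35 : 32.79 : 100.00 : 97.39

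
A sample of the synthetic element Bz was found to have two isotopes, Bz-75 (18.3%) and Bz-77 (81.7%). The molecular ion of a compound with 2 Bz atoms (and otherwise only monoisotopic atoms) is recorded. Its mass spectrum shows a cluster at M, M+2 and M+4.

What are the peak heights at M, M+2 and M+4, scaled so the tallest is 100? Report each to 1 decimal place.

5.0 : 44.8 : 100.0

Expanding (0.183 + 0.817)^2:
P(M) = 0.183^2 = 0.033489
P(M+2) = 2 × 0.183^1 × 0.817^1 = 0.299022
P(M+4) = 0.817^2 = 0.667489
The M+4 peak is largest (0.667489); scaling to 100 gives 5.0 : 44.8 : 100.0.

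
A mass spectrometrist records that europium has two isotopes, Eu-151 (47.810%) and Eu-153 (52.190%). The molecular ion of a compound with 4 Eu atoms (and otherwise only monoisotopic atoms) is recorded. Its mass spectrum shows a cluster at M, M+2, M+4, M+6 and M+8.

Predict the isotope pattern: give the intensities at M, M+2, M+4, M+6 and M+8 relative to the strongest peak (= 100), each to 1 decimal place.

14.0 : 61.1 : 100.0 : 72.8 : 19.9

Expanding (0.47810 + 0.52190)^4:
P(M) = 0.47810^4 = 0.052249
P(M+2) = 4 × 0.47810^3 × 0.52190^1 = 0.228141
P(M+4) = 6 × 0.47810^2 × 0.52190^2 = 0.373563
P(M+6) = 4 × 0.47810^1 × 0.52190^3 = 0.271857
P(M+8) = 0.52190^4 = 0.074191
The M+4 peak is largest (0.373563); scaling to 100 gives 14.0 : 61.1 : 100.0 : 72.8 : 19.9.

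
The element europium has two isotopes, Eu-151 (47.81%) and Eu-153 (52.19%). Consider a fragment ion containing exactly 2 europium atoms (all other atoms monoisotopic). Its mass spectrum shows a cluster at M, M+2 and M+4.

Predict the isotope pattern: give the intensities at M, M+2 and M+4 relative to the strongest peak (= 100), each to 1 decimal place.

Expanding (0.4781 + 0.5219)^2:
P(M) = 0.4781^2 = 0.228580
P(M+2) = 2 × 0.4781^1 × 0.5219^1 = 0.499041
P(M+4) = 0.5219^2 = 0.272380
The M+2 peak is largest (0.499041); scaling to 100 gives 45.8 : 100.0 : 54.6.

45.8 : 100.0 : 54.6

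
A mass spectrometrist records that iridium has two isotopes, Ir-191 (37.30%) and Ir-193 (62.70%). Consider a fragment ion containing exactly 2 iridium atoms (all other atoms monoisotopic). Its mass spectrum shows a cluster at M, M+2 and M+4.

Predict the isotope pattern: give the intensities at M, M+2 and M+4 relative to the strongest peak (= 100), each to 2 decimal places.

29.74 : 100.00 : 84.05

Each Ir atom is independently Ir-191 (p = 0.3730) or Ir-193 (q = 0.6270); the cluster is the binomial expansion (p + q)^2.
P(M) = 0.3730^2 = 0.139129
P(M+2) = 2 × 0.3730^1 × 0.6270^1 = 0.467742
P(M+4) = 0.6270^2 = 0.393129
The M+2 peak is largest (0.467742); scaling to 100 gives 29.74 : 100.00 : 84.05.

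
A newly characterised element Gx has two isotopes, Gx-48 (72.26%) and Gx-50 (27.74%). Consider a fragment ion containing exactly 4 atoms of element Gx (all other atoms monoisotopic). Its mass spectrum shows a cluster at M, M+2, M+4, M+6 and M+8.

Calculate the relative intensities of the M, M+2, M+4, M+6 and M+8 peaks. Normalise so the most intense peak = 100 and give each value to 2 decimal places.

65.12 : 100.00 : 57.58 : 14.74 : 1.41

Expanding (0.7226 + 0.2774)^4:
P(M) = 0.7226^4 = 0.272641
P(M+2) = 4 × 0.7226^3 × 0.2774^1 = 0.418659
P(M+4) = 6 × 0.7226^2 × 0.2774^2 = 0.241079
P(M+6) = 4 × 0.7226^1 × 0.2774^3 = 0.061699
P(M+8) = 0.2774^4 = 0.005921
The M+2 peak is largest (0.418659); scaling to 100 gives 65.12 : 100.00 : 57.58 : 14.74 : 1.41.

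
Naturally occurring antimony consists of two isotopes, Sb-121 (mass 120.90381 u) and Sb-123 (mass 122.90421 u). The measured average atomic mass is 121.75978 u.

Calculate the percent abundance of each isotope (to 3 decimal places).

Sb-121: 57.210%, Sb-123: 42.790%

Let x be the fractional abundance of Sb-121; then Sb-123 has abundance 1 − x.
120.90381·x + 122.90421·(1 − x) = 121.75978
(120.90381 − 122.90421)·x = 121.75978 − 122.90421
x = -1.14443 / -2.00040 = 0.57210 → 57.210% Sb-121, 42.790% Sb-123.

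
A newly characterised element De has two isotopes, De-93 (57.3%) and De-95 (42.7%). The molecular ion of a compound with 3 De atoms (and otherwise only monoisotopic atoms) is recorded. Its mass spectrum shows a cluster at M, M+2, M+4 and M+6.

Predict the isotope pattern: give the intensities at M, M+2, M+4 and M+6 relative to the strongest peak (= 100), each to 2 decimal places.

Each De atom is independently De-93 (p = 0.573) or De-95 (q = 0.427); the cluster is the binomial expansion (p + q)^3.
P(M) = 0.573^3 = 0.188133
P(M+2) = 3 × 0.573^2 × 0.427^1 = 0.420589
P(M+4) = 3 × 0.573^1 × 0.427^2 = 0.313424
P(M+6) = 0.427^3 = 0.077854
The M+2 peak is largest (0.420589); scaling to 100 gives 44.73 : 100.00 : 74.52 : 18.51.

44.73 : 100.00 : 74.52 : 18.51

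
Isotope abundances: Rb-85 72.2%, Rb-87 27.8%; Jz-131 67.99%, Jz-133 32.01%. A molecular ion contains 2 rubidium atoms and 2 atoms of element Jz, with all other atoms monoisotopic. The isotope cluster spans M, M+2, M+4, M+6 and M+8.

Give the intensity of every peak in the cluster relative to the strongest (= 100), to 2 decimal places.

58.42 : 100.00 : 63.97 : 18.13 : 1.92

Rubidium pattern (n=2): 0.521284 : 0.401432 : 0.077284
Element Jz pattern (n=2): 0.46226401 : 0.43527198 : 0.10246401
Convolve the two distributions (both contribute in 2-u steps):
  M: 0.521284×0.46226401 = 0.240971
  M+2: 0.521284×0.43527198 + 0.401432×0.46226401 = 0.412468
  M+4: 0.521284×0.10246401 + 0.401432×0.43527198 + 0.077284×0.46226401 = 0.263871
  M+6: 0.401432×0.10246401 + 0.077284×0.43527198 = 0.074772
  M+8: 0.077284×0.10246401 = 0.007919
Scale to base peak (0.412468) = 100: 58.42 : 100.00 : 63.97 : 18.13 : 1.92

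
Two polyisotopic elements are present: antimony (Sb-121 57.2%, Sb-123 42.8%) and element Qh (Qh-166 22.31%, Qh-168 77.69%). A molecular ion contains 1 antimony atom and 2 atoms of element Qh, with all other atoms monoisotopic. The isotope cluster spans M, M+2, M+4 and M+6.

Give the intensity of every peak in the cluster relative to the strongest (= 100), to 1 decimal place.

Antimony pattern (n=1): 0.5720 : 0.4280
Element Qh pattern (n=2): 0.04977361 : 0.34665278 : 0.60357361
Convolve the two distributions (both contribute in 2-u steps):
  M: 0.5720×0.04977361 = 0.028471
  M+2: 0.5720×0.34665278 + 0.4280×0.04977361 = 0.219588
  M+4: 0.5720×0.60357361 + 0.4280×0.34665278 = 0.493611
  M+6: 0.4280×0.60357361 = 0.258330
Scale to base peak (0.493611) = 100: 5.8 : 44.5 : 100.0 : 52.3

5.8 : 44.5 : 100.0 : 52.3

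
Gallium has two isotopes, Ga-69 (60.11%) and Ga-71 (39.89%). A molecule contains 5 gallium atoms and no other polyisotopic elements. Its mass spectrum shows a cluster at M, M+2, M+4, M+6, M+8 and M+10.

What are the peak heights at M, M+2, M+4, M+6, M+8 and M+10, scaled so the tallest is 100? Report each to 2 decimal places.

The 5 Ga atoms are independent, so intensities follow the terms of (0.6011 + 0.3989)^5.
P(M) = 0.6011^5 = 0.078475
P(M+2) = 5 × 0.6011^4 × 0.3989^1 = 0.260388
P(M+4) = 10 × 0.6011^3 × 0.3989^2 = 0.345596
P(M+6) = 10 × 0.6011^2 × 0.3989^3 = 0.229343
P(M+8) = 5 × 0.6011^1 × 0.3989^4 = 0.076098
P(M+10) = 0.3989^5 = 0.010100
The M+4 peak is largest (0.345596); scaling to 100 gives 22.71 : 75.34 : 100.00 : 66.36 : 22.02 : 2.92.

22.71 : 75.34 : 100.00 : 66.36 : 22.02 : 2.92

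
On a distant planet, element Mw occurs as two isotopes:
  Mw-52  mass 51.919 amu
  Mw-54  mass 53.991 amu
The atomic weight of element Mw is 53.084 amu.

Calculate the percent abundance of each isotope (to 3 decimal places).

Mw-52: 43.774%, Mw-54: 56.226%

Let x be the fractional abundance of Mw-52; then Mw-54 has abundance 1 − x.
51.919·x + 53.991·(1 − x) = 53.084
(51.919 − 53.991)·x = 53.084 − 53.991
x = -0.907 / -2.072 = 0.43774 → 43.774% Mw-52, 56.226% Mw-54.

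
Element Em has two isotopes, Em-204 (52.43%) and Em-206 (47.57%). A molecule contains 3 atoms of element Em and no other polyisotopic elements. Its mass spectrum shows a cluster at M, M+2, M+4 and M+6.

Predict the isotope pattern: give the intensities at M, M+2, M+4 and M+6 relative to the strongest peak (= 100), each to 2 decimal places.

Expanding (0.5243 + 0.4757)^3:
P(M) = 0.5243^3 = 0.144125
P(M+2) = 3 × 0.5243^2 × 0.4757^1 = 0.392296
P(M+4) = 3 × 0.5243^1 × 0.4757^2 = 0.355932
P(M+6) = 0.4757^3 = 0.107646
The M+2 peak is largest (0.392296); scaling to 100 gives 36.74 : 100.00 : 90.73 : 27.44.

36.74 : 100.00 : 90.73 : 27.44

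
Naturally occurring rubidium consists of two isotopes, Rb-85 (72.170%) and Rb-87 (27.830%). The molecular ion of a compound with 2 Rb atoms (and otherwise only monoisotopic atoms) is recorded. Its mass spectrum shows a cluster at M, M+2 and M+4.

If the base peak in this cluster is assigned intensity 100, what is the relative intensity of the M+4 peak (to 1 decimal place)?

(0.72170 + 0.27830)^2 gives M 0.5209, M+2 0.4017, M+4 0.0775; the largest is M.
P(M) = C(2,0) × 0.72170^2 × 0.27830^0 = 1 × 0.52085089 × 1.0000 = 0.520851 (base)
P(M+4) = C(2,2) × 0.72170^0 × 0.27830^2 = 1 × 1.0000 × 0.07745089 = 0.077451
Relative intensity = 0.077451 / 0.520851 × 100 = 14.9

14.9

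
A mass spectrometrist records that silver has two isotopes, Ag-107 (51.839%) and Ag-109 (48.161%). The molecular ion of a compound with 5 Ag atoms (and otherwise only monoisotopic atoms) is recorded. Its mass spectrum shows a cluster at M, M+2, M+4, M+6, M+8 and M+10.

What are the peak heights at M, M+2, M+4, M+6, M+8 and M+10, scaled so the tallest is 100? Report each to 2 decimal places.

11.59 : 53.82 : 100.00 : 92.90 : 43.16 : 8.02

Each Ag atom is independently Ag-107 (p = 0.51839) or Ag-109 (q = 0.48161); the cluster is the binomial expansion (p + q)^5.
P(M) = 0.51839^5 = 0.037435
P(M+2) = 5 × 0.51839^4 × 0.48161^1 = 0.173897
P(M+4) = 10 × 0.51839^3 × 0.48161^2 = 0.323118
P(M+6) = 10 × 0.51839^2 × 0.48161^3 = 0.300192
P(M+8) = 5 × 0.51839^1 × 0.48161^4 = 0.139447
P(M+10) = 0.48161^5 = 0.025911
The M+4 peak is largest (0.323118); scaling to 100 gives 11.59 : 53.82 : 100.00 : 92.90 : 43.16 : 8.02.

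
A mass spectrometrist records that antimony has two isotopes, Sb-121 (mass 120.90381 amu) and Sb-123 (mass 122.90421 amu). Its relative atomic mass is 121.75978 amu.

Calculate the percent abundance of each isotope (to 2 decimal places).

With x = fraction of Sb-121 (so Sb-123 is 1 − x):
120.90381·x + 122.90421·(1 − x) = 121.75978
(120.90381 − 122.90421)·x = 121.75978 − 122.90421
x = -1.14443 / -2.00040 = 0.57210 → 57.21% Sb-121, 42.79% Sb-123.

Sb-121: 57.21%, Sb-123: 42.79%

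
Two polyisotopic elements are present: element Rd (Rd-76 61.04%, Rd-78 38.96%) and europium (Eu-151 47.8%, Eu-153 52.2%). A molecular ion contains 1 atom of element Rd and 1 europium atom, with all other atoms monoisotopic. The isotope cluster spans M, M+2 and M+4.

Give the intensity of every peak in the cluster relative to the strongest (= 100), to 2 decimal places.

57.79 : 100.00 : 40.28

Element Rd pattern (n=1): 0.6104 : 0.3896
Europium pattern (n=1): 0.4780 : 0.5220
Convolve the two distributions (both contribute in 2-u steps):
  M: 0.6104×0.4780 = 0.291771
  M+2: 0.6104×0.5220 + 0.3896×0.4780 = 0.504858
  M+4: 0.3896×0.5220 = 0.203371
Scale to base peak (0.504858) = 100: 57.79 : 100.00 : 40.28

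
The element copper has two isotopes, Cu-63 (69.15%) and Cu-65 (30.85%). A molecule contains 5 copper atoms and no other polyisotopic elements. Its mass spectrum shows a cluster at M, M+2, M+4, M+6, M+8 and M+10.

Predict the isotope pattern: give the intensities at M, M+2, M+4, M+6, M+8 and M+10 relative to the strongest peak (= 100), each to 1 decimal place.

44.8 : 100.0 : 89.2 : 39.8 : 8.9 : 0.8

Expanding (0.6915 + 0.3085)^5:
P(M) = 0.6915^5 = 0.158111
P(M+2) = 5 × 0.6915^4 × 0.3085^1 = 0.352691
P(M+4) = 10 × 0.6915^3 × 0.3085^2 = 0.314693
P(M+6) = 10 × 0.6915^2 × 0.3085^3 = 0.140394
P(M+8) = 5 × 0.6915^1 × 0.3085^4 = 0.031317
P(M+10) = 0.3085^5 = 0.002794
The M+2 peak is largest (0.352691); scaling to 100 gives 44.8 : 100.0 : 89.2 : 39.8 : 8.9 : 0.8.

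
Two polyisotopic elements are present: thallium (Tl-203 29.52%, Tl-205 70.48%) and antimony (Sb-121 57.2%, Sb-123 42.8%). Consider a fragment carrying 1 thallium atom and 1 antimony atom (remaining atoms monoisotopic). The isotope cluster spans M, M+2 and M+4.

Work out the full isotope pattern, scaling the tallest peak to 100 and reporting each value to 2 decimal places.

Thallium pattern (n=1): 0.2952 : 0.7048
Antimony pattern (n=1): 0.5720 : 0.4280
Convolve the two distributions (both contribute in 2-u steps):
  M: 0.2952×0.5720 = 0.168854
  M+2: 0.2952×0.4280 + 0.7048×0.5720 = 0.529491
  M+4: 0.7048×0.4280 = 0.301654
Scale to base peak (0.529491) = 100: 31.89 : 100.00 : 56.97

31.89 : 100.00 : 56.97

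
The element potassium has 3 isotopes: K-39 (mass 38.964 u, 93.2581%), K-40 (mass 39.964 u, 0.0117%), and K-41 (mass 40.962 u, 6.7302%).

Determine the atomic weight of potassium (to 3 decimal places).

39.099 u

Weight each isotope mass by its fractional abundance: 0.932581 × 38.964 + 0.000117 × 39.964 + 0.067302 × 40.962
= 36.3371 + 0.0047 + 2.7568 = 39.0986 u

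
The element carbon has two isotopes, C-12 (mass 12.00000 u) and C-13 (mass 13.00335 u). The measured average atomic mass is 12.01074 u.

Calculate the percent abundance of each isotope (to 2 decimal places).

Let x be the fractional abundance of C-12; then C-13 has abundance 1 − x.
12.00000·x + 13.00335·(1 − x) = 12.01074
(12.00000 − 13.00335)·x = 12.01074 − 13.00335
x = -0.99261 / -1.00335 = 0.98930 → 98.93% C-12, 1.07% C-13.

C-12: 98.93%, C-13: 1.07%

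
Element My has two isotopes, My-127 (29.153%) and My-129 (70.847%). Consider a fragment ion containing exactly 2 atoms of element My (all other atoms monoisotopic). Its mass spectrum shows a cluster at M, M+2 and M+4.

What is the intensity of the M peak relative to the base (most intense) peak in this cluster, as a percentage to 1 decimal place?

16.9%

Binomial terms of (0.29153 + 0.70847)^2: M 0.0850, M+2 0.4131, M+4 0.5019 → M+4 is the base peak.
P(M+4) = C(2,2) × 0.29153^0 × 0.70847^2 = 1 × 1.0000 × 0.50192974 = 0.501930 (base)
P(M) = C(2,0) × 0.29153^2 × 0.70847^0 = 1 × 0.08498974 × 1.0000 = 0.084990
Relative intensity = 0.084990 / 0.501930 × 100 = 16.9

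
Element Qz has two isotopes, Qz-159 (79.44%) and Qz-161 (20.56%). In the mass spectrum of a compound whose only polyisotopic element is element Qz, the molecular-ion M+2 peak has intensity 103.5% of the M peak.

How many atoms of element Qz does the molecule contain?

4

For n independent Qz atoms, I(M+2)/I(M) = n · (abundance Qz-161) / (abundance Qz-159) = n · 0.2056/0.7944.
n = 1.035 × 0.7944/0.2056 = 4.00 ≈ 4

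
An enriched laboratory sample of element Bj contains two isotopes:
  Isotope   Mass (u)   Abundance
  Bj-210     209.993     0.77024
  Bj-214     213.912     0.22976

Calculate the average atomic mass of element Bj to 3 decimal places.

210.893 u

Average mass = Σ (abundance × isotope mass) = 0.77024 × 209.993 + 0.22976 × 213.912
= 161.7450 + 49.1484 = 210.8934 u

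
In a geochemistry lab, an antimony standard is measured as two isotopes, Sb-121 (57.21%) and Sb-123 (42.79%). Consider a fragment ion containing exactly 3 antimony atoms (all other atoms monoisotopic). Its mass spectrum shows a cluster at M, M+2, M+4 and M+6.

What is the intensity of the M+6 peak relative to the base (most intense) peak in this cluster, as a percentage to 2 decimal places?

18.65%

Term probabilities: M 0.1872, M+2 0.4202, M+4 0.3143, M+6 0.0783. Base peak = M+2.
P(M+2) = C(3,1) × 0.5721^2 × 0.4279^1 = 3 × 0.32729841 × 0.4279 = 0.420153 (base)
P(M+6) = C(3,3) × 0.5721^0 × 0.4279^3 = 1 × 1.0000 × 0.07834781 = 0.078348
Relative intensity = 0.078348 / 0.420153 × 100 = 18.65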